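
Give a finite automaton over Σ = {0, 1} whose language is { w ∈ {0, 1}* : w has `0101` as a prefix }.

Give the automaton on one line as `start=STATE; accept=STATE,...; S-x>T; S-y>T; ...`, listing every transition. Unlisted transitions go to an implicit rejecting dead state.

Check the first 4 symbols one by one: q0 through q3 record how many have matched `0101` so far; any wrong symbol goes to the dead state q5. After all 4 match we enter the accepting sink q4.
6 states suffice.
        0   1  
>  q0   q1  q5 
   q1   q5  q2 
   q2   q3  q5 
   q3   q5  q4 
 * q4   q4  q4 
   q5   q5  q5 
(> = start, * = accepting)

start=q0; accept=q4; q0-0>q1; q0-1>q5; q1-0>q5; q1-1>q2; q2-0>q3; q2-1>q5; q3-0>q5; q3-1>q4; q4-0>q4; q4-1>q4; q5-0>q5; q5-1>q5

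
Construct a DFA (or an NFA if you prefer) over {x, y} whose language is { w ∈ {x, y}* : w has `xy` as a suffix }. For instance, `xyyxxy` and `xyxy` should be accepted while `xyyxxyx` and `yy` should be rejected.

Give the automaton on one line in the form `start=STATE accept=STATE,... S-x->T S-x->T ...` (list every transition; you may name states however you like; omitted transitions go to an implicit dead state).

Let each state record the length of the longest suffix of the input read so far that is also a prefix of `xy`. q1 means the last symbol is `x`; q2 means the last 2 symbols are `xy`. Accept only at q2, where the string currently ends in `xy`.
With 3 states:
        x   y  
>  q0   q1  q0 
   q1   q1  q2 
 * q2   q1  q0 
(> = start, * = accepting)

start=q0 accept=q2 q0-x->q1 q0-y->q0 q1-x->q1 q1-y->q2 q2-x->q1 q2-y->q0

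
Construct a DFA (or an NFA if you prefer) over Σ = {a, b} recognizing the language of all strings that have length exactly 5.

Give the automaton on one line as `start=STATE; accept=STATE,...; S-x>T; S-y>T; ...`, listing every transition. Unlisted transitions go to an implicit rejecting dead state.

start=S0; accept=S5; S0-a>S1; S0-b>S1; S1-a>S2; S1-b>S2; S2-a>S3; S2-b>S3; S3-a>S4; S3-b>S4; S4-a>S5; S4-b>S5; S5-a>S6; S5-b>S6; S6-a>S6; S6-b>S6

We only need to distinguish lengths 0, 1, …, 5, and '>5'. Chain S0 → S1 → S2 → S3 → S4 → S5 → S6 on every symbol, with S6 looping. Accepting states: {S5}.
        a   b  
>  S0   S1  S1 
   S1   S2  S2 
   S2   S3  S3 
   S3   S4  S4 
   S4   S5  S5 
 * S5   S6  S6 
   S6   S6  S6 
(> = start, * = accepting)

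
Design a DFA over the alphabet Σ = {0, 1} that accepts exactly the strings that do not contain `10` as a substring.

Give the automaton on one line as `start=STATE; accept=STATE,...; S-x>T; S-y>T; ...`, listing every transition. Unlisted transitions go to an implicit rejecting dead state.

Track partial matches of the forbidden pattern `10`. State C is a dead state reached once `10` has occurred; every other state accepts. A means no part of `10` is currently matched.
       0  1 
>* A   A  B 
 * B   C  B 
   C   C  C 
(> = start, * = accepting)

start=A; accept=A,B; A-0>A; A-1>B; B-0>C; B-1>B; C-0>C; C-1>C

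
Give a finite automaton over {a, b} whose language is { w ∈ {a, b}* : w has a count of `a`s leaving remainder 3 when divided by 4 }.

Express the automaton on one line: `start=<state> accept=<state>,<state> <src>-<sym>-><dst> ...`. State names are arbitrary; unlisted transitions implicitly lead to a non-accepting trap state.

The only thing that matters is how many `a`s have appeared, reduced mod 4. Use one state per residue: q0 for 0, …, q3 for 3. Reading `a` moves to the next residue; anything else stays put. q3 is accepting.
With 4 states:
        a   b  
>  q0   q1  q0 
   q1   q2  q1 
   q2   q3  q2 
 * q3   q0  q3 
(> = start, * = accepting)

start=q0 accept=q3 q0-a->q1 q0-b->q0 q1-a->q2 q1-b->q1 q2-a->q3 q2-b->q2 q3-a->q0 q3-b->q3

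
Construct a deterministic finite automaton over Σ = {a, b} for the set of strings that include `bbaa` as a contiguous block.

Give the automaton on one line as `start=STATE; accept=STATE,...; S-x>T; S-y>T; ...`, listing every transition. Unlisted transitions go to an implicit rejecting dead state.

start=s0; accept=s4; s0-a>s0; s0-b>s1; s1-a>s0; s1-b>s2; s2-a>s3; s2-b>s2; s3-a>s4; s3-b>s1; s4-a>s4; s4-b>s4

Track how much of `bbaa` has been matched so far: state s0 is no progress, s4 is the absorbing accept state reached once `bbaa` has occurred. Intermediate states record partial matches; on a mismatch, fall back to the longest reusable overlap.
With 5 states:
        a   b  
>  s0   s0  s1 
   s1   s0  s2 
   s2   s3  s2 
   s3   s4  s1 
 * s4   s4  s4 
(> = start, * = accepting)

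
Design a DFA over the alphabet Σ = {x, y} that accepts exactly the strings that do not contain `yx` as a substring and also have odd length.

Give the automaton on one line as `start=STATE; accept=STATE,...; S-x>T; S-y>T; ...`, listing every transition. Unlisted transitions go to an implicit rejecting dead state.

Run two small machines in parallel and take their product. The first has 3 states tracking partial matches of the forbidden pattern `yx`; the second has 2 states tracking the input length modulo 2. A product state is a pair (one from each), accepting exactly when both do. After merging equivalent states the machine shrinks.
5 states suffice.
        x   y  
>  S0   S1  S2 
 * S1   S0  S3 
 * S2   S4  S3 
   S3   S4  S2 
   S4   S4  S4 
(> = start, * = accepting)

start=S0; accept=S1,S2; S0-x>S1; S0-y>S2; S1-x>S0; S1-y>S3; S2-x>S4; S2-y>S3; S3-x>S4; S3-y>S2; S4-x>S4; S4-y>S4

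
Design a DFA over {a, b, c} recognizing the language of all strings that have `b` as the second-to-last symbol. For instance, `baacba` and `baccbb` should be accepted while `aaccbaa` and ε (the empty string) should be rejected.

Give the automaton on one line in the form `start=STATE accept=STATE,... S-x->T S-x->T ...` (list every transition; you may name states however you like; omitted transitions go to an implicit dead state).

start=q0 accept=q7,q8,q9 q0-a->q1 q0-b->q2 q0-c->q3 q1-a->q4 q1-b->q5 q1-c->q6 q2-a->q7 q2-b->q8 q2-c->q9 q3-a->q10 q3-b->q11 q3-c->q12 q4-a->q4 q4-b->q5 q4-c->q6 q5-a->q7 q5-b->q8 q5-c->q9 q6-a->q10 q6-b->q11 q6-c->q12 q7-a->q4 q7-b->q5 q7-c->q6 q8-a->q7 q8-b->q8 q8-c->q9 q9-a->q10 q9-b->q11 q9-c->q12 q10-a->q4 q10-b->q5 q10-c->q6 q11-a->q7 q11-b->q8 q11-c->q9 q12-a->q10 q12-b->q11 q12-c->q12

Because acceptance depends on a position counted from the end, the machine has to buffer the most recent 2 symbols. Make each state the string of the last up-to-2 symbols read; on input `x` shift the window left and append `x`. Accept when the buffered window has length 2 and begins with `b`.
13 states suffice.
          a    b    c  
>  q0     q1   q2   q3 
   q1     q4   q5   q6 
   q2     q7   q8   q9 
   q3    q10  q11  q12 
   q4     q4   q5   q6 
   q5     q7   q8   q9 
   q6    q10  q11  q12 
 * q7     q4   q5   q6 
 * q8     q7   q8   q9 
 * q9    q10  q11  q12 
   q10    q4   q5   q6 
   q11    q7   q8   q9 
   q12   q10  q11  q12 
(> = start, * = accepting)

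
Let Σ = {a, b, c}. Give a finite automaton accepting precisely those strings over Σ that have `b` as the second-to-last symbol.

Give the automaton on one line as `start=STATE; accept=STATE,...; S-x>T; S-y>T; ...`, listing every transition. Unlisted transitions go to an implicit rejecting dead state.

Because acceptance depends on a position counted from the end, the machine has to buffer the most recent 2 symbols. Make each state the string of the last up-to-2 symbols read; on input `x` shift the window left and append `x`. Accept when the buffered window has length 2 and begins with `b`.
A 13-state machine:
          a    b    c  
>  q0     q1   q2   q3 
   q1     q4   q5   q6 
   q2     q7   q8   q9 
   q3    q10  q11  q12 
   q4     q4   q5   q6 
   q5     q7   q8   q9 
   q6    q10  q11  q12 
 * q7     q4   q5   q6 
 * q8     q7   q8   q9 
 * q9    q10  q11  q12 
   q10    q4   q5   q6 
   q11    q7   q8   q9 
   q12   q10  q11  q12 
(> = start, * = accepting)

start=q0; accept=q7,q8,q9; q0-a>q1; q0-b>q2; q0-c>q3; q1-a>q4; q1-b>q5; q1-c>q6; q2-a>q7; q2-b>q8; q2-c>q9; q3-a>q10; q3-b>q11; q3-c>q12; q4-a>q4; q4-b>q5; q4-c>q6; q5-a>q7; q5-b>q8; q5-c>q9; q6-a>q10; q6-b>q11; q6-c>q12; q7-a>q4; q7-b>q5; q7-c>q6; q8-a>q7; q8-b>q8; q8-c>q9; q9-a>q10; q9-b>q11; q9-c>q12; q10-a>q4; q10-b>q5; q10-c>q6; q11-a>q7; q11-b>q8; q11-c>q9; q12-a>q10; q12-b>q11; q12-c>q12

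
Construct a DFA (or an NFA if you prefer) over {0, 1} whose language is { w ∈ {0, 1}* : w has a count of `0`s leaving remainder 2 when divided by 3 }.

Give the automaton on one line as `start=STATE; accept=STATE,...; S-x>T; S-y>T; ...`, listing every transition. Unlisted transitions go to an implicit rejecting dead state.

The only thing that matters is how many `0`s have appeared, reduced mod 3. Use one state per residue: A for 0, …, C for 2. Reading `0` moves to the next residue; anything else stays put. C is accepting.
With 3 states:
       0  1 
>  A   B  A 
   B   C  B 
 * C   A  C 
(> = start, * = accepting)

start=A; accept=C; A-0>B; A-1>A; B-0>C; B-1>B; C-0>A; C-1>C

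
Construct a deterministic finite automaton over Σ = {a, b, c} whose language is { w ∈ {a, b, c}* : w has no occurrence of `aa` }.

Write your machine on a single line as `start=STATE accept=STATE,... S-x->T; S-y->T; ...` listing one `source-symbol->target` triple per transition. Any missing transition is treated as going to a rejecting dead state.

Track partial matches of the forbidden pattern `aa`. State S2 is a dead state reached once `aa` has occurred; every other state accepts. S0 means no part of `aa` is currently matched.
        a   b   c  
>* S0   S1  S0  S0 
 * S1   S2  S0  S0 
   S2   S2  S2  S2 
(> = start, * = accepting)

start=S0; accept=S0,S1; S0-a->S1; S0-b->S0; S0-c->S0; S1-a->S2; S1-b->S0; S1-c->S0; S2-a->S2; S2-b->S2; S2-c->S2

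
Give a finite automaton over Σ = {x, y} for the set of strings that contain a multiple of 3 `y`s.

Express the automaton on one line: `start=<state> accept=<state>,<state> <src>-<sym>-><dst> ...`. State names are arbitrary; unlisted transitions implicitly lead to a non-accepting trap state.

Keep the running count of `y`s modulo 3: each `y` advances along the cycle q0 → q1 → q2 → q0 while other symbols loop. Accept at q0.
3 states suffice.
        x   y  
>* q0   q0  q1 
   q1   q1  q2 
   q2   q2  q0 
(> = start, * = accepting)

start=q0 accept=q0 q0-x->q0 q0-y->q1 q1-x->q1 q1-y->q2 q2-x->q2 q2-y->q0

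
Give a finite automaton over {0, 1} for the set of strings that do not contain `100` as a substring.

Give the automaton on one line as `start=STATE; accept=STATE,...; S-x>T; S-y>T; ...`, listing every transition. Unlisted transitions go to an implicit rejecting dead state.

start=s0; accept=s0,s1,s2; s0-0>s0; s0-1>s1; s1-0>s2; s1-1>s1; s2-0>s3; s2-1>s1; s3-0>s3; s3-1>s3

This is the complement of 'contains `100`'. Use the same substring-matching states — s0 through s3 holding how much of `100` has just been matched — but flip the accepting set: everything except the trap s3 accepts.
        0   1  
>* s0   s0  s1 
 * s1   s2  s1 
 * s2   s3  s1 
   s3   s3  s3 
(> = start, * = accepting)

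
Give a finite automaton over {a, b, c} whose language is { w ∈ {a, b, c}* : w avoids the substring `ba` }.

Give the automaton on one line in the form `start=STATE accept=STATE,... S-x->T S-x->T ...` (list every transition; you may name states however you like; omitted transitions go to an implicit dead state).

start=s0 accept=s0,s1 s0-a->s0 s0-b->s1 s0-c->s0 s1-a->s2 s1-b->s1 s1-c->s0 s2-a->s2 s2-b->s2 s2-c->s2

Track partial matches of the forbidden pattern `ba`. State s2 is a dead state reached once `ba` has occurred; every other state accepts. s0 means no part of `ba` is currently matched.
A 3-state machine:
        a   b   c  
>* s0   s0  s1  s0 
 * s1   s2  s1  s0 
   s2   s2  s2  s2 
(> = start, * = accepting)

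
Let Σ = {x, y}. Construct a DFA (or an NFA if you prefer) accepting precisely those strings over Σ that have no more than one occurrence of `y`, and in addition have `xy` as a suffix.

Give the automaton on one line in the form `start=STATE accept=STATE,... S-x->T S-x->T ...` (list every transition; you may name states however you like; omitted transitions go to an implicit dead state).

start=q0 accept=q3 q0-x->q1 q0-y->q2 q1-x->q1 q1-y->q3 q2-x->q2 q2-y->q2 q3-x->q2 q3-y->q2

Run two small machines in parallel and take their product. The first has 3 states tracking the count of `y`s, saturating at 2; the second has 3 states tracking how much of the suffix `xy` has currently been matched. A product state is a pair (one from each), accepting exactly when both do. After merging equivalent states the machine shrinks.
4 states suffice.
        x   y  
>  q0   q1  q2 
   q1   q1  q3 
   q2   q2  q2 
 * q3   q2  q2 
(> = start, * = accepting)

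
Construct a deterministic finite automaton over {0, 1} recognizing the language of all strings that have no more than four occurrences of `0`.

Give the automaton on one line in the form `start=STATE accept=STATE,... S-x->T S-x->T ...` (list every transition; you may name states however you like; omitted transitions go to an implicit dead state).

start=q0 accept=q0,q1,q2,q3,q4 q0-0->q1 q0-1->q0 q1-0->q2 q1-1->q1 q2-0->q3 q2-1->q2 q3-0->q4 q3-1->q3 q4-0->q5 q4-1->q4 q5-0->q5 q5-1->q5

Only the number of `0`s matters, and only up to 5. Make a chain q0 → q1 → q2 → q3 → q4 → q5 advanced by each `0` (with q5 absorbing); every other symbol self-loops. The accepting set is {q0, q1, q2, q3, q4}.
A 6-state machine:
        0   1  
>* q0   q1  q0 
 * q1   q2  q1 
 * q2   q3  q2 
 * q3   q4  q3 
 * q4   q5  q4 
   q5   q5  q5 
(> = start, * = accepting)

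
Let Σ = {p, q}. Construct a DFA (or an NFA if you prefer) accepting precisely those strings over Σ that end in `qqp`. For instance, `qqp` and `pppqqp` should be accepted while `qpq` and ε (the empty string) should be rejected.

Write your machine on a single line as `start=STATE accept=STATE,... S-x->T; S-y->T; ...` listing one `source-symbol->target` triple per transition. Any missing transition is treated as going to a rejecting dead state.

start=S0; accept=S3; S0-p->S0; S0-q->S1; S1-p->S0; S1-q->S2; S2-p->S3; S2-q->S2; S3-p->S0; S3-q->S1

Let each state record the length of the longest suffix of the input read so far that is also a prefix of `qqp`. S1 means the last symbol is `q`; S2 means the last 2 symbols are `qq`; S3 means the last 3 symbols are `qqp`. Accept only at S3, where the string currently ends in `qqp`.
4 states suffice.
        p   q  
>  S0   S0  S1 
   S1   S0  S2 
   S2   S3  S2 
 * S3   S0  S1 
(> = start, * = accepting)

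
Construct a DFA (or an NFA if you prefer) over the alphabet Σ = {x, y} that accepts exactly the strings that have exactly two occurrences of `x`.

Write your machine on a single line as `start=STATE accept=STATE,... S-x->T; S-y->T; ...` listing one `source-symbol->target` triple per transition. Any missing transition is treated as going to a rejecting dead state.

Count `x`s, saturating at 3: states q0 through q2 mean 0 through 2 `x`s seen; q3 means more than 2. Each `x` increments (capped at q3); other symbols loop. Accept from {q2}.
        x   y  
>  q0   q1  q0 
   q1   q2  q1 
 * q2   q3  q2 
   q3   q3  q3 
(> = start, * = accepting)

start=q0; accept=q2; q0-x->q1; q0-y->q0; q1-x->q2; q1-y->q1; q2-x->q3; q2-y->q2; q3-x->q3; q3-y->q3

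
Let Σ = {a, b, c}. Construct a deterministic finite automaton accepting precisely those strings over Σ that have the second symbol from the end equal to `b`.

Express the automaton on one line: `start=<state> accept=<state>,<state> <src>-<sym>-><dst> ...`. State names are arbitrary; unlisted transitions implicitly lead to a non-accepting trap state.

start=q0 accept=q7,q8,q9 q0-a->q1 q0-b->q2 q0-c->q3 q1-a->q4 q1-b->q5 q1-c->q6 q2-a->q7 q2-b->q8 q2-c->q9 q3-a->q10 q3-b->q11 q3-c->q12 q4-a->q4 q4-b->q5 q4-c->q6 q5-a->q7 q5-b->q8 q5-c->q9 q6-a->q10 q6-b->q11 q6-c->q12 q7-a->q4 q7-b->q5 q7-c->q6 q8-a->q7 q8-b->q8 q8-c->q9 q9-a->q10 q9-b->q11 q9-c->q12 q10-a->q4 q10-b->q5 q10-c->q6 q11-a->q7 q11-b->q8 q11-c->q9 q12-a->q10 q12-b->q11 q12-c->q12

Because acceptance depends on a position counted from the end, the machine has to buffer the most recent 2 symbols. Make each state the string of the last up-to-2 symbols read; on input `x` shift the window left and append `x`. Accept when the buffered window has length 2 and begins with `b`.
13 states suffice.
          a    b    c  
>  q0     q1   q2   q3 
   q1     q4   q5   q6 
   q2     q7   q8   q9 
   q3    q10  q11  q12 
   q4     q4   q5   q6 
   q5     q7   q8   q9 
   q6    q10  q11  q12 
 * q7     q4   q5   q6 
 * q8     q7   q8   q9 
 * q9    q10  q11  q12 
   q10    q4   q5   q6 
   q11    q7   q8   q9 
   q12   q10  q11  q12 
(> = start, * = accepting)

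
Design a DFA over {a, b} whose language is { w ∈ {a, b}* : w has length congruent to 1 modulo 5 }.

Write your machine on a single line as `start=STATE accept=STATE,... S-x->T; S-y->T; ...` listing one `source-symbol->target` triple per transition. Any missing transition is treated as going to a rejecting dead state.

Only the length mod 5 matters, so use a 5-cycle: from any state, every input symbol moves to the next state, wrapping q4 back to q0. Mark q1 accepting.
        a   b  
>  q0   q1  q1 
 * q1   q2  q2 
   q2   q3  q3 
   q3   q4  q4 
   q4   q0  q0 
(> = start, * = accepting)

start=q0; accept=q1; q0-a->q1; q0-b->q1; q1-a->q2; q1-b->q2; q2-a->q3; q2-b->q3; q3-a->q4; q3-b->q4; q4-a->q0; q4-b->q0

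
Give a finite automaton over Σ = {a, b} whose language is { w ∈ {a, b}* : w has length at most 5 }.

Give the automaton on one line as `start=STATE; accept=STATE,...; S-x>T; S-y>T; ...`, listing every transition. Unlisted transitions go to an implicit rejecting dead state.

Count input length up to 6: every symbol moves from s0 toward s6, which means 'more than 5' and absorbs. Accept from {s0, s1, s2, s3, s4, s5}.
A 7-state machine:
        a   b  
>* s0   s1  s1 
 * s1   s2  s2 
 * s2   s3  s3 
 * s3   s4  s4 
 * s4   s5  s5 
 * s5   s6  s6 
   s6   s6  s6 
(> = start, * = accepting)

start=s0; accept=s0,s1,s2,s3,s4,s5; s0-a>s1; s0-b>s1; s1-a>s2; s1-b>s2; s2-a>s3; s2-b>s3; s3-a>s4; s3-b>s4; s4-a>s5; s4-b>s5; s5-a>s6; s5-b>s6; s6-a>s6; s6-b>s6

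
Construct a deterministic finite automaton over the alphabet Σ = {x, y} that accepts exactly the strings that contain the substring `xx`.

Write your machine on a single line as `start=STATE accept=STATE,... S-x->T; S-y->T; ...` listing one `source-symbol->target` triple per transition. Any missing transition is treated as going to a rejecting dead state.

start=A; accept=C; A-x->B; A-y->A; B-x->C; B-y->A; C-x->C; C-y->C

Track how much of `xx` has been matched so far: state A is no progress, C is the absorbing accept state reached once `xx` has occurred. Intermediate states record partial matches; on a mismatch, fall back to the longest reusable overlap.
       x  y 
>  A   B  A 
   B   C  A 
 * C   C  C 
(> = start, * = accepting)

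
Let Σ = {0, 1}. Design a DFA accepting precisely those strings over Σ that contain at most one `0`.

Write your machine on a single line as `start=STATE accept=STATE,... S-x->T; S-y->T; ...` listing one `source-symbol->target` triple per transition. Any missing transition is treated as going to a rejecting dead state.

Only the number of `0`s matters, and only up to 2. Make a chain S0 → S1 → S2 advanced by each `0` (with S2 absorbing); every other symbol self-loops. The accepting set is {S0, S1}.
        0   1  
>* S0   S1  S0 
 * S1   S2  S1 
   S2   S2  S2 
(> = start, * = accepting)

start=S0; accept=S0,S1; S0-0->S1; S0-1->S0; S1-0->S2; S1-1->S1; S2-0->S2; S2-1->S2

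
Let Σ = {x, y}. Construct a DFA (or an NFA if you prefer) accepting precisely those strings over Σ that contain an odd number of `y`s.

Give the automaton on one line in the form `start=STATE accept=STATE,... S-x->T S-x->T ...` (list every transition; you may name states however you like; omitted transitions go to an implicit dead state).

Keep the running count of `y`s modulo 2: each `y` advances along the cycle q0 → q1 → q0 while other symbols loop. Accept at q1.
With 2 states:
        x   y  
>  q0   q0  q1 
 * q1   q1  q0 
(> = start, * = accepting)

start=q0 accept=q1 q0-x->q0 q0-y->q1 q1-x->q1 q1-y->q0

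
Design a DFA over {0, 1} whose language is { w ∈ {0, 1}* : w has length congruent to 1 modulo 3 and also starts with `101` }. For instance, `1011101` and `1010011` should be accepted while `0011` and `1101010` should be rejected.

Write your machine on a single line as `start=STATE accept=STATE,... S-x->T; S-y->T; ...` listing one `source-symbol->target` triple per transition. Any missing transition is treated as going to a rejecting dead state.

Run two small machines in parallel and take their product. The first has 3 states tracking the input length modulo 3; the second has 5 states tracking whether the input so far still matches the prefix `101`. A product state is a pair (one from each), accepting exactly when both do.
With 9 states:
        0   1  
>  s0   s1  s2 
   s1   s3  s3 
   s2   s4  s3 
   s3   s5  s5 
   s4   s5  s6 
   s5   s1  s1 
   s6   s7  s7 
 * s7   s8  s8 
   s8   s6  s6 
(> = start, * = accepting)

start=s0; accept=s7; s0-0->s1; s0-1->s2; s1-0->s3; s1-1->s3; s2-0->s4; s2-1->s3; s3-0->s5; s3-1->s5; s4-0->s5; s4-1->s6; s5-0->s1; s5-1->s1; s6-0->s7; s6-1->s7; s7-0->s8; s7-1->s8; s8-0->s6; s8-1->s6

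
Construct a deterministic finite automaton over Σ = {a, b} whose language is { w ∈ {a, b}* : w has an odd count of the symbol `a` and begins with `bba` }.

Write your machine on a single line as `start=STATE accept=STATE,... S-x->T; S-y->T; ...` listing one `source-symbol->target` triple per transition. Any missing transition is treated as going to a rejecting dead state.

start=s0; accept=s5; s0-a->s1; s0-b->s2; s1-a->s3; s1-b->s1; s2-a->s1; s2-b->s4; s3-a->s1; s3-b->s3; s4-a->s5; s4-b->s3; s5-a->s6; s5-b->s5; s6-a->s5; s6-b->s6

Run two small machines in parallel and take their product. One (2 states) tracks the count of `a`s modulo 2; the other (5 states) tracks whether the input so far still matches the prefix `bba`. Each combined state is a pair, one component from each; accept when both components accept.
7 states suffice.
        a   b  
>  s0   s1  s2 
   s1   s3  s1 
   s2   s1  s4 
   s3   s1  s3 
   s4   s5  s3 
 * s5   s6  s5 
   s6   s5  s6 
(> = start, * = accepting)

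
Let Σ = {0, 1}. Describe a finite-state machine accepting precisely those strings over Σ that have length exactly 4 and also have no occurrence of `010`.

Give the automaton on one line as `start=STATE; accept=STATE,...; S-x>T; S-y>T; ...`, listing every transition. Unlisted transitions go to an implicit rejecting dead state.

Handle the two conditions separately and then intersect. The first has 6 states tracking the input length, saturating at 5; the second has 4 states tracking partial matches of the forbidden pattern `010`. A product state is a pair (one from each), accepting exactly when both do.
          0    1  
>  q0     q1   q2 
   q1     q3   q4 
   q2     q3   q5 
   q3     q6   q7 
   q4     q8   q9 
   q5     q6   q9 
   q6    q10  q11 
   q7    q12  q13 
   q8    q12  q12 
   q9    q10  q13 
 * q10   q14  q15 
 * q11   q16  q17 
   q12   q16  q16 
 * q13   q14  q17 
   q14   q14  q15 
   q15   q16  q17 
   q16   q16  q16 
   q17   q14  q17 
(> = start, * = accepting)

start=q0; accept=q10,q11,q13; q0-0>q1; q0-1>q2; q1-0>q3; q1-1>q4; q2-0>q3; q2-1>q5; q3-0>q6; q3-1>q7; q4-0>q8; q4-1>q9; q5-0>q6; q5-1>q9; q6-0>q10; q6-1>q11; q7-0>q12; q7-1>q13; q8-0>q12; q8-1>q12; q9-0>q10; q9-1>q13; q10-0>q14; q10-1>q15; q11-0>q16; q11-1>q17; q12-0>q16; q12-1>q16; q13-0>q14; q13-1>q17; q14-0>q14; q14-1>q15; q15-0>q16; q15-1>q17; q16-0>q16; q16-1>q16; q17-0>q14; q17-1>q17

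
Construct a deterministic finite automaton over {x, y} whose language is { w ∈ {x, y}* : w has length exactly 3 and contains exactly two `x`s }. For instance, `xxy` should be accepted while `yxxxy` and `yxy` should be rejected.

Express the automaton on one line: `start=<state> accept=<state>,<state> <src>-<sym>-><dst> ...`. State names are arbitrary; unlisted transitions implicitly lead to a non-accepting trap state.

start=S0 accept=S7 S0-x->S1 S0-y->S2 S1-x->S3 S1-y->S4 S2-x->S4 S2-y->S5 S3-x->S6 S3-y->S7 S4-x->S7 S4-y->S8 S5-x->S8 S5-y->S9 S6-x->S10 S6-y->S10 S7-x->S10 S7-y->S11 S8-x->S11 S8-y->S12 S9-x->S12 S9-y->S13 S10-x->S10 S10-y->S10 S11-x->S10 S11-y->S11 S12-x->S11 S12-y->S12 S13-x->S12 S13-y->S13

Build one automaton per condition and run them in lockstep. One (5 states) tracks the input length, saturating at 4; the other (4 states) tracks the count of `x`s, saturating at 3. Each combined state is a pair, one component from each; accept when both components accept.
With 14 states:
          x    y  
>  S0     S1   S2 
   S1     S3   S4 
   S2     S4   S5 
   S3     S6   S7 
   S4     S7   S8 
   S5     S8   S9 
   S6    S10  S10 
 * S7    S10  S11 
   S8    S11  S12 
   S9    S12  S13 
   S10   S10  S10 
   S11   S10  S11 
   S12   S11  S12 
   S13   S12  S13 
(> = start, * = accepting)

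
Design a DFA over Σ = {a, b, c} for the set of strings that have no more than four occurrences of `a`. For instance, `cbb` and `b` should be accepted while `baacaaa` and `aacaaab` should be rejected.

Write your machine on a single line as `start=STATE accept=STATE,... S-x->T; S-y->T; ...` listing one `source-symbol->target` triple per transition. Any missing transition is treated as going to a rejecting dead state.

start=S0; accept=S0,S1,S2,S3,S4; S0-a->S1; S0-b->S0; S0-c->S0; S1-a->S2; S1-b->S1; S1-c->S1; S2-a->S3; S2-b->S2; S2-c->S2; S3-a->S4; S3-b->S3; S3-c->S3; S4-a->S5; S4-b->S4; S4-c->S4; S5-a->S5; S5-b->S5; S5-c->S5

Only the number of `a`s matters, and only up to 5. Make a chain S0 → S1 → S2 → S3 → S4 → S5 advanced by each `a` (with S5 absorbing); every other symbol self-loops. The accepting set is {S0, S1, S2, S3, S4}.
With 6 states:
        a   b   c  
>* S0   S1  S0  S0 
 * S1   S2  S1  S1 
 * S2   S3  S2  S2 
 * S3   S4  S3  S3 
 * S4   S5  S4  S4 
   S5   S5  S5  S5 
(> = start, * = accepting)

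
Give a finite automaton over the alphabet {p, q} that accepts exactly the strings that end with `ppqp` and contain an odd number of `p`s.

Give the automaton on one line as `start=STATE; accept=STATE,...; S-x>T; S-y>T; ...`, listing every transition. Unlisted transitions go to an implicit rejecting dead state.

start=s0; accept=s8; s0-p>s1; s0-q>s0; s1-p>s2; s1-q>s3; s2-p>s4; s2-q>s5; s3-p>s6; s3-q>s3; s4-p>s2; s4-q>s7; s5-p>s8; s5-q>s0; s6-p>s4; s6-q>s0; s7-p>s9; s7-q>s3; s8-p>s2; s8-q>s3; s9-p>s4; s9-q>s0

Handle the two conditions separately and then intersect. The first has 5 states tracking how much of the suffix `ppqp` has currently been matched; the second has 2 states tracking the count of `p`s modulo 2. A product state is a pair (one from each), accepting exactly when both do.
10 states suffice.
        p   q  
>  s0   s1  s0 
   s1   s2  s3 
   s2   s4  s5 
   s3   s6  s3 
   s4   s2  s7 
   s5   s8  s0 
   s6   s4  s0 
   s7   s9  s3 
 * s8   s2  s3 
   s9   s4  s0 
(> = start, * = accepting)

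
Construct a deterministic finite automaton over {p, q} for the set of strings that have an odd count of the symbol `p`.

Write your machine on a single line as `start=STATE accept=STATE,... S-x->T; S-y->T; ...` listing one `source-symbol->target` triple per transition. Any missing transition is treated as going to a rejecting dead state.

Keep the running count of `p`s modulo 2: each `p` advances along the cycle A → B → A while other symbols loop. Accept at B.
A 2-state machine:
       p  q 
>  A   B  A 
 * B   A  B 
(> = start, * = accepting)

start=A; accept=B; A-p->B; A-q->A; B-p->A; B-q->B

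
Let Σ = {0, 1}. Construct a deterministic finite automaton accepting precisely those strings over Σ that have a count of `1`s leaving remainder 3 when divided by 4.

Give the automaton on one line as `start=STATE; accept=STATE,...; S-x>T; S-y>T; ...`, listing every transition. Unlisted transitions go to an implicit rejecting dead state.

Keep the running count of `1`s modulo 4: each `1` advances along the cycle A → B → C → D → A while other symbols loop. Accept at D.
       0  1 
>  A   A  B 
   B   B  C 
   C   C  D 
 * D   D  A 
(> = start, * = accepting)

start=A; accept=D; A-0>A; A-1>B; B-0>B; B-1>C; C-0>C; C-1>D; D-0>D; D-1>A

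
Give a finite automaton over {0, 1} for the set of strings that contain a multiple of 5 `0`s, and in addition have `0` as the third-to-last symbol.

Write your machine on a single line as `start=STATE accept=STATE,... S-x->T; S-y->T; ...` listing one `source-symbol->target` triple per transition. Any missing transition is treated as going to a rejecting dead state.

Build one automaton per condition and run them in lockstep. One (5 states) tracks the count of `0`s modulo 5; the other (15 states) tracks the last 3 symbols read. Each combined state is a pair, one component from each; accept when both components accept. Minimizing collapses redundant product states.
16 states suffice.
          0    1  
>  S0     S1   S0 
   S1     S2   S1 
   S2     S3   S2 
   S3     S4   S5 
   S4     S6   S7 
   S5     S8   S5 
 * S6     S1   S9 
   S7    S10  S11 
   S8    S12   S7 
 * S9     S1  S13 
 * S10    S1  S14 
   S11   S15  S11 
   S12    S1   S9 
 * S13    S1   S0 
   S14    S1  S13 
   S15    S1  S14 
(> = start, * = accepting)

start=S0; accept=S6,S9,S10,S13; S0-0->S1; S0-1->S0; S1-0->S2; S1-1->S1; S2-0->S3; S2-1->S2; S3-0->S4; S3-1->S5; S4-0->S6; S4-1->S7; S5-0->S8; S5-1->S5; S6-0->S1; S6-1->S9; S7-0->S10; S7-1->S11; S8-0->S12; S8-1->S7; S9-0->S1; S9-1->S13; S10-0->S1; S10-1->S14; S11-0->S15; S11-1->S11; S12-0->S1; S12-1->S9; S13-0->S1; S13-1->S0; S14-0->S1; S14-1->S13; S15-0->S1; S15-1->S14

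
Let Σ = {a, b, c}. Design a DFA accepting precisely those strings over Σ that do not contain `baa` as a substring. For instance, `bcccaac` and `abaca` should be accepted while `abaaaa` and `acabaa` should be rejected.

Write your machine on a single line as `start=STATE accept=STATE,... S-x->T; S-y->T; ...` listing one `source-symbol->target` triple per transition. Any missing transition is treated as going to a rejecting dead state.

Track partial matches of the forbidden pattern `baa`. State q3 is a dead state reached once `baa` has occurred; every other state accepts. q0 means no part of `baa` is currently matched.
With 4 states:
        a   b   c  
>* q0   q0  q1  q0 
 * q1   q2  q1  q0 
 * q2   q3  q1  q0 
   q3   q3  q3  q3 
(> = start, * = accepting)

start=q0; accept=q0,q1,q2; q0-a->q0; q0-b->q1; q0-c->q0; q1-a->q2; q1-b->q1; q1-c->q0; q2-a->q3; q2-b->q1; q2-c->q0; q3-a->q3; q3-b->q3; q3-c->q3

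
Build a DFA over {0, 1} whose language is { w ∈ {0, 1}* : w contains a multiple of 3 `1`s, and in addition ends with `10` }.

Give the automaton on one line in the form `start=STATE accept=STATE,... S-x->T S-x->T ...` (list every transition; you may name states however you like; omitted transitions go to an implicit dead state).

Run two small machines in parallel and take their product. One (3 states) tracks the count of `1`s modulo 3; the other (3 states) tracks how much of the suffix `10` has currently been matched. Each combined state is a pair, one component from each; accept when both components accept.
9 states suffice.
        0   1  
>  s0   s0  s1 
   s1   s2  s3 
   s2   s4  s3 
   s3   s5  s6 
   s4   s4  s3 
   s5   s7  s6 
   s6   s8  s1 
   s7   s7  s6 
 * s8   s0  s1 
(> = start, * = accepting)

start=s0 accept=s8 s0-0->s0 s0-1->s1 s1-0->s2 s1-1->s3 s2-0->s4 s2-1->s3 s3-0->s5 s3-1->s6 s4-0->s4 s4-1->s3 s5-0->s7 s5-1->s6 s6-0->s8 s6-1->s1 s7-0->s7 s7-1->s6 s8-0->s0 s8-1->s1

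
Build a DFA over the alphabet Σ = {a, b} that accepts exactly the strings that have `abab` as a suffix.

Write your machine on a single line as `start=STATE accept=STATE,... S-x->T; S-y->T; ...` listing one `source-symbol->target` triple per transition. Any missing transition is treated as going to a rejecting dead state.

start=q0; accept=q4; q0-a->q1; q0-b->q0; q1-a->q1; q1-b->q2; q2-a->q3; q2-b->q0; q3-a->q1; q3-b->q4; q4-a->q3; q4-b->q0

Remember how much of `abab` the current input suffix matches. State q0 means no match yet; q1 means the last symbol is `a`; q2 means the last 2 symbols are `ab`; q3 means the last 3 symbols are `aba`; q4 means the last 4 symbols are `abab`. Only q4 accepts. On a mismatch, fall back to the longest proper suffix that is still a prefix of `abab`.
With 5 states:
        a   b  
>  q0   q1  q0 
   q1   q1  q2 
   q2   q3  q0 
   q3   q1  q4 
 * q4   q3  q0 
(> = start, * = accepting)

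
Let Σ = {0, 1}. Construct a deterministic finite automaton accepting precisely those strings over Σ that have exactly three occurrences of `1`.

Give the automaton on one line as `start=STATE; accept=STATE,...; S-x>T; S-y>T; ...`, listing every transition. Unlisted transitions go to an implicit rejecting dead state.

Count `1`s, saturating at 4: states S0 through S3 mean 0 through 3 `1`s seen; S4 means more than 3. Each `1` increments (capped at S4); other symbols loop. Accept from {S3}.
5 states suffice.
        0   1  
>  S0   S0  S1 
   S1   S1  S2 
   S2   S2  S3 
 * S3   S3  S4 
   S4   S4  S4 
(> = start, * = accepting)

start=S0; accept=S3; S0-0>S0; S0-1>S1; S1-0>S1; S1-1>S2; S2-0>S2; S2-1>S3; S3-0>S3; S3-1>S4; S4-0>S4; S4-1>S4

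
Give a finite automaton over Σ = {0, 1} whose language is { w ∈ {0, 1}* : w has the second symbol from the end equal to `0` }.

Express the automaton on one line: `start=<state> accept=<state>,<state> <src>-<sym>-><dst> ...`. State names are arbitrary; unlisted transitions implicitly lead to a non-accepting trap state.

start=A accept=D,E A-0->B A-1->C B-0->D B-1->E C-0->F C-1->G D-0->D D-1->E E-0->F E-1->G F-0->D F-1->E G-0->F G-1->G

Because acceptance depends on a position counted from the end, the machine has to buffer the most recent 2 symbols. Make each state the string of the last up-to-2 symbols read; on input `x` shift the window left and append `x`. Accept when the buffered window has length 2 and begins with `0`.
7 states suffice.
       0  1 
>  A   B  C 
   B   D  E 
   C   F  G 
 * D   D  E 
 * E   F  G 
   F   D  E 
   G   F  G 
(> = start, * = accepting)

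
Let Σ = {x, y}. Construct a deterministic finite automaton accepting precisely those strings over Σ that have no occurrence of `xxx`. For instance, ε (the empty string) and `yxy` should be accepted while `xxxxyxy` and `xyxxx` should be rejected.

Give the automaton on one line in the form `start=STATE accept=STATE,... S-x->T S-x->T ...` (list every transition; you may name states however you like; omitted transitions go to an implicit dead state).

start=S0 accept=S0,S1,S2 S0-x->S1 S0-y->S0 S1-x->S2 S1-y->S0 S2-x->S3 S2-y->S0 S3-x->S3 S3-y->S3

Track partial matches of the forbidden pattern `xxx`. State S3 is a dead state reached once `xxx` has occurred; every other state accepts. S0 means no part of `xxx` is currently matched.
With 4 states:
        x   y  
>* S0   S1  S0 
 * S1   S2  S0 
 * S2   S3  S0 
   S3   S3  S3 
(> = start, * = accepting)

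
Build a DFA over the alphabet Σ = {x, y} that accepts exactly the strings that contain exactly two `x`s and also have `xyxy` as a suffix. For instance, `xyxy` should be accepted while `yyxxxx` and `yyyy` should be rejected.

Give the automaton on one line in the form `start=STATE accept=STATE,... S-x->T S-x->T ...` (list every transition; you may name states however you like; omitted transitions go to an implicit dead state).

Handle the two conditions separately and then intersect. The first has 4 states tracking the count of `x`s, saturating at 3; the second has 5 states tracking how much of the suffix `xyxy` has currently been matched. A product state is a pair (one from each), accepting exactly when both do. After merging equivalent states the machine shrinks.
        x   y  
>  S0   S1  S0 
   S1   S2  S3 
   S2   S2  S2 
   S3   S4  S2 
   S4   S2  S5 
 * S5   S2  S2 
(> = start, * = accepting)

start=S0 accept=S5 S0-x->S1 S0-y->S0 S1-x->S2 S1-y->S3 S2-x->S2 S2-y->S2 S3-x->S4 S3-y->S2 S4-x->S2 S4-y->S5 S5-x->S2 S5-y->S2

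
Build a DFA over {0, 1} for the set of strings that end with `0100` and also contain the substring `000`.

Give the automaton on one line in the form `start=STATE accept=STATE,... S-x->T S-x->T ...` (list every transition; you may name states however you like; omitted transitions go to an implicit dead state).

start=s0 accept=s10 s0-0->s1 s0-1->s0 s1-0->s2 s1-1->s3 s2-0->s4 s2-1->s3 s3-0->s5 s3-1->s0 s4-0->s4 s4-1->s6 s5-0->s7 s5-1->s3 s6-0->s8 s6-1->s9 s7-0->s4 s7-1->s3 s8-0->s10 s8-1->s6 s9-0->s4 s9-1->s9 s10-0->s4 s10-1->s6

Build one automaton per condition and run them in lockstep. One (5 states) tracks how much of the suffix `0100` has currently been matched; the other (4 states) tracks whether and how much of `000` has been seen. Each combined state is a pair, one component from each; accept when both components accept.
          0    1  
>  s0     s1   s0 
   s1     s2   s3 
   s2     s4   s3 
   s3     s5   s0 
   s4     s4   s6 
   s5     s7   s3 
   s6     s8   s9 
   s7     s4   s3 
   s8    s10   s6 
   s9     s4   s9 
 * s10    s4   s6 
(> = start, * = accepting)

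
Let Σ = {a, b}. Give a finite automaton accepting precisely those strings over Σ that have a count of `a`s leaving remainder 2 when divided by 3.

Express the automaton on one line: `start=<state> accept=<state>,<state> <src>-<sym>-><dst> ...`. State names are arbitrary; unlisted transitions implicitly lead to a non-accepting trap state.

start=q0 accept=q2 q0-a->q1 q0-b->q0 q1-a->q2 q1-b->q1 q2-a->q0 q2-b->q2

The only thing that matters is how many `a`s have appeared, reduced mod 3. Use one state per residue: q0 for 0, …, q2 for 2. Reading `a` moves to the next residue; anything else stays put. q2 is accepting.
3 states suffice.
        a   b  
>  q0   q1  q0 
   q1   q2  q1 
 * q2   q0  q2 
(> = start, * = accepting)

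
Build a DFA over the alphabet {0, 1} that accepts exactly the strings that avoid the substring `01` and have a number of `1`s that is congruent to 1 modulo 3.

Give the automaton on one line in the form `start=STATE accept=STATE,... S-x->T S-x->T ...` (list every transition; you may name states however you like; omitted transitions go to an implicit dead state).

Build one automaton per condition and run them in lockstep. The first has 3 states tracking partial matches of the forbidden pattern `01`; the second has 3 states tracking the count of `1`s modulo 3. A product state is a pair (one from each), accepting exactly when both do.
9 states suffice.
        0   1  
>  q0   q1  q2 
   q1   q1  q3 
 * q2   q4  q5 
   q3   q3  q6 
 * q4   q4  q6 
   q5   q7  q0 
   q6   q6  q8 
   q7   q7  q8 
   q8   q8  q3 
(> = start, * = accepting)

start=q0 accept=q2,q4 q0-0->q1 q0-1->q2 q1-0->q1 q1-1->q3 q2-0->q4 q2-1->q5 q3-0->q3 q3-1->q6 q4-0->q4 q4-1->q6 q5-0->q7 q5-1->q0 q6-0->q6 q6-1->q8 q7-0->q7 q7-1->q8 q8-0->q8 q8-1->q3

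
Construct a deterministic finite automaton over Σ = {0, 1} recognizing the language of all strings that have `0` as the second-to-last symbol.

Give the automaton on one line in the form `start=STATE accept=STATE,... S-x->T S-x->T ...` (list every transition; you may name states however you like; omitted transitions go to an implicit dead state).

start=A accept=D,E A-0->B A-1->C B-0->D B-1->E C-0->F C-1->G D-0->D D-1->E E-0->F E-1->G F-0->D F-1->E G-0->F G-1->G

Because acceptance depends on a position counted from the end, the machine has to buffer the most recent 2 symbols. Make each state the string of the last up-to-2 symbols read; on input `x` shift the window left and append `x`. Accept when the buffered window has length 2 and begins with `0`.
A 7-state machine:
       0  1 
>  A   B  C 
   B   D  E 
   C   F  G 
 * D   D  E 
 * E   F  G 
   F   D  E 
   G   F  G 
(> = start, * = accepting)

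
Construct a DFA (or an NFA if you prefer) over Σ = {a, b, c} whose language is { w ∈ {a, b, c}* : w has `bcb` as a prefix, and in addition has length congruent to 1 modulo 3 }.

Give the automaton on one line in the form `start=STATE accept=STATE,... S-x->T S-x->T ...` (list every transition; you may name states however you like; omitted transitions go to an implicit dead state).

start=s0 accept=s5 s0-a->s1 s0-b->s2 s0-c->s1 s1-a->s1 s1-b->s1 s1-c->s1 s2-a->s1 s2-b->s1 s2-c->s3 s3-a->s1 s3-b->s4 s3-c->s1 s4-a->s5 s4-b->s5 s4-c->s5 s5-a->s6 s5-b->s6 s5-c->s6 s6-a->s4 s6-b->s4 s6-c->s4

Run two small machines in parallel and take their product. The first has 5 states tracking whether the input so far still matches the prefix `bcb`; the second has 3 states tracking the input length modulo 3. A product state is a pair (one from each), accepting exactly when both do. After merging equivalent states the machine shrinks.
        a   b   c  
>  s0   s1  s2  s1 
   s1   s1  s1  s1 
   s2   s1  s1  s3 
   s3   s1  s4  s1 
   s4   s5  s5  s5 
 * s5   s6  s6  s6 
   s6   s4  s4  s4 
(> = start, * = accepting)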